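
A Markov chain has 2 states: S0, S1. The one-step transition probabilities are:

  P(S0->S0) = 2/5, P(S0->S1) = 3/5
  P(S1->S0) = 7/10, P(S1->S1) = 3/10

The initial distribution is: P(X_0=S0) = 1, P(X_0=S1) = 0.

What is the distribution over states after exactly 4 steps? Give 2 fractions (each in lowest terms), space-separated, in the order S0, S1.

Answer: 2711/5000 2289/5000

Derivation:
Propagating the distribution step by step (d_{t+1} = d_t * P):
d_0 = (S0=1, S1=0)
  d_1[S0] = 1*2/5 + 0*7/10 = 2/5
  d_1[S1] = 1*3/5 + 0*3/10 = 3/5
d_1 = (S0=2/5, S1=3/5)
  d_2[S0] = 2/5*2/5 + 3/5*7/10 = 29/50
  d_2[S1] = 2/5*3/5 + 3/5*3/10 = 21/50
d_2 = (S0=29/50, S1=21/50)
  d_3[S0] = 29/50*2/5 + 21/50*7/10 = 263/500
  d_3[S1] = 29/50*3/5 + 21/50*3/10 = 237/500
d_3 = (S0=263/500, S1=237/500)
  d_4[S0] = 263/500*2/5 + 237/500*7/10 = 2711/5000
  d_4[S1] = 263/500*3/5 + 237/500*3/10 = 2289/5000
d_4 = (S0=2711/5000, S1=2289/5000)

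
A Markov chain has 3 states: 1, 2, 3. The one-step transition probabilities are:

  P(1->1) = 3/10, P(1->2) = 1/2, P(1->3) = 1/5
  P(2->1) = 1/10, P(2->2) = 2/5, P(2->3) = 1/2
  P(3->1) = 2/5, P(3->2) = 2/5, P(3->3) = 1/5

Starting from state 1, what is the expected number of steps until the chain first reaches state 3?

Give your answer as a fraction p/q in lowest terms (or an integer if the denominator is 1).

Let h_i = expected steps to first reach 3 from state i.
Boundary: h_3 = 0.
First-step equations for the other states:
  h_1 = 1 + 3/10*h_1 + 1/2*h_2 + 1/5*h_3
  h_2 = 1 + 1/10*h_1 + 2/5*h_2 + 1/2*h_3

Substituting h_3 = 0 and rearranging gives the linear system (I - Q) h = 1:
  [7/10, -1/2] . (h_1, h_2) = 1
  [-1/10, 3/5] . (h_1, h_2) = 1

Solving yields:
  h_1 = 110/37
  h_2 = 80/37

Starting state is 1, so the expected hitting time is h_1 = 110/37.

Answer: 110/37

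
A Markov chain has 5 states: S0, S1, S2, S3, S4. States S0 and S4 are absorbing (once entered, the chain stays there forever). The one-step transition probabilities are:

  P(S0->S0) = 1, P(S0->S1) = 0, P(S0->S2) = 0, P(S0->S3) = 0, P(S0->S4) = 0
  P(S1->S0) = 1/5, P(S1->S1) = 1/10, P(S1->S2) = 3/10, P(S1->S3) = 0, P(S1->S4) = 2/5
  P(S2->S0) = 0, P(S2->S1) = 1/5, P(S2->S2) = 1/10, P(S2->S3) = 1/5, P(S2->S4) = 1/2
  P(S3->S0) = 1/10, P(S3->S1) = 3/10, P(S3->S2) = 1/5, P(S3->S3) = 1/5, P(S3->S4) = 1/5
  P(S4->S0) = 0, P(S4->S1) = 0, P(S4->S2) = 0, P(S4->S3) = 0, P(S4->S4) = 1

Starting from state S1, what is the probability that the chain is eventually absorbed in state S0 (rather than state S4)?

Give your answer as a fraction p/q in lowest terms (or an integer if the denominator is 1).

Let a_i = P(absorbed in S0 | start in state i).
Boundary conditions: a_S0 = 1, a_S4 = 0.
For each transient state i, a_i = sum_j P(i->j) * a_j:
  a_S1 = 1/5*a_S0 + 1/10*a_S1 + 3/10*a_S2 + 0*a_S3 + 2/5*a_S4
  a_S2 = 0*a_S0 + 1/5*a_S1 + 1/10*a_S2 + 1/5*a_S3 + 1/2*a_S4
  a_S3 = 1/10*a_S0 + 3/10*a_S1 + 1/5*a_S2 + 1/5*a_S3 + 1/5*a_S4

Substituting a_S0 = 1 and a_S4 = 0, rearrange to (I - Q) a = r where r[i] = P(i -> S0):
  [9/10, -3/10, 0] . (a_S1, a_S2, a_S3) = 1/5
  [-1/5, 9/10, -1/5] . (a_S1, a_S2, a_S3) = 0
  [-3/10, -1/5, 4/5] . (a_S1, a_S2, a_S3) = 1/10

Solving yields:
  a_S1 = 71/273
  a_S2 = 31/273
  a_S3 = 137/546

Starting state is S1, so the absorption probability is a_S1 = 71/273.

Answer: 71/273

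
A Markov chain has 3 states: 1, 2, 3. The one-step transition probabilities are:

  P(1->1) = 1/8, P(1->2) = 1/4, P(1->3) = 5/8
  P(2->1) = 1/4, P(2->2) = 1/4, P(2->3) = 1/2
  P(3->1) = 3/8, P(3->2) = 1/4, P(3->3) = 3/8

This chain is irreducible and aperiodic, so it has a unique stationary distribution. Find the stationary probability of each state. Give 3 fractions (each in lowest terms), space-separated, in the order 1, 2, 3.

The stationary distribution satisfies pi = pi * P, i.e.:
  pi_1 = 1/8*pi_1 + 1/4*pi_2 + 3/8*pi_3
  pi_2 = 1/4*pi_1 + 1/4*pi_2 + 1/4*pi_3
  pi_3 = 5/8*pi_1 + 1/2*pi_2 + 3/8*pi_3
with normalization: pi_1 + pi_2 + pi_3 = 1.

Using the first 2 balance equations plus normalization, the linear system A*pi = b is:
  [-7/8, 1/4, 3/8] . pi = 0
  [1/4, -3/4, 1/4] . pi = 0
  [1, 1, 1] . pi = 1

Solving yields:
  pi_1 = 11/40
  pi_2 = 1/4
  pi_3 = 19/40

Verification (pi * P):
  11/40*1/8 + 1/4*1/4 + 19/40*3/8 = 11/40 = pi_1  (ok)
  11/40*1/4 + 1/4*1/4 + 19/40*1/4 = 1/4 = pi_2  (ok)
  11/40*5/8 + 1/4*1/2 + 19/40*3/8 = 19/40 = pi_3  (ok)

Answer: 11/40 1/4 19/40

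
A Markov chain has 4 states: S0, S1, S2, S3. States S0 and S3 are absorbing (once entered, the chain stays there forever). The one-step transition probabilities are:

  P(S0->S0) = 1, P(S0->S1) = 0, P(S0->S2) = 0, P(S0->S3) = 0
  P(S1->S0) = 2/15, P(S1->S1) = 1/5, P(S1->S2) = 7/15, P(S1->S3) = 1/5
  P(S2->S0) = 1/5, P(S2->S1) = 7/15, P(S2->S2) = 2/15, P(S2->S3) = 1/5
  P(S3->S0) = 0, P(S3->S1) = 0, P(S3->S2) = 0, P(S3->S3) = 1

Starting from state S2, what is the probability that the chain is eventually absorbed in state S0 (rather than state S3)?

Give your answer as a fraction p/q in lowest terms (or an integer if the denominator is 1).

Answer: 50/107

Derivation:
Let a_i = P(absorbed in S0 | start in state i).
Boundary conditions: a_S0 = 1, a_S3 = 0.
For each transient state i, a_i = sum_j P(i->j) * a_j:
  a_S1 = 2/15*a_S0 + 1/5*a_S1 + 7/15*a_S2 + 1/5*a_S3
  a_S2 = 1/5*a_S0 + 7/15*a_S1 + 2/15*a_S2 + 1/5*a_S3

Substituting a_S0 = 1 and a_S3 = 0, rearrange to (I - Q) a = r where r[i] = P(i -> S0):
  [4/5, -7/15] . (a_S1, a_S2) = 2/15
  [-7/15, 13/15] . (a_S1, a_S2) = 1/5

Solving yields:
  a_S1 = 47/107
  a_S2 = 50/107

Starting state is S2, so the absorption probability is a_S2 = 50/107.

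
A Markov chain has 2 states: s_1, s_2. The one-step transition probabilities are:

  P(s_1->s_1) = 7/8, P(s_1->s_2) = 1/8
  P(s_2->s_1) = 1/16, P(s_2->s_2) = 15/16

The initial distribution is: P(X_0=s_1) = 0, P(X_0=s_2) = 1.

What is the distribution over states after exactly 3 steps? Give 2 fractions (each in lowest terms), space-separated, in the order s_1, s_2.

Answer: 633/4096 3463/4096

Derivation:
Propagating the distribution step by step (d_{t+1} = d_t * P):
d_0 = (s_1=0, s_2=1)
  d_1[s_1] = 0*7/8 + 1*1/16 = 1/16
  d_1[s_2] = 0*1/8 + 1*15/16 = 15/16
d_1 = (s_1=1/16, s_2=15/16)
  d_2[s_1] = 1/16*7/8 + 15/16*1/16 = 29/256
  d_2[s_2] = 1/16*1/8 + 15/16*15/16 = 227/256
d_2 = (s_1=29/256, s_2=227/256)
  d_3[s_1] = 29/256*7/8 + 227/256*1/16 = 633/4096
  d_3[s_2] = 29/256*1/8 + 227/256*15/16 = 3463/4096
d_3 = (s_1=633/4096, s_2=3463/4096)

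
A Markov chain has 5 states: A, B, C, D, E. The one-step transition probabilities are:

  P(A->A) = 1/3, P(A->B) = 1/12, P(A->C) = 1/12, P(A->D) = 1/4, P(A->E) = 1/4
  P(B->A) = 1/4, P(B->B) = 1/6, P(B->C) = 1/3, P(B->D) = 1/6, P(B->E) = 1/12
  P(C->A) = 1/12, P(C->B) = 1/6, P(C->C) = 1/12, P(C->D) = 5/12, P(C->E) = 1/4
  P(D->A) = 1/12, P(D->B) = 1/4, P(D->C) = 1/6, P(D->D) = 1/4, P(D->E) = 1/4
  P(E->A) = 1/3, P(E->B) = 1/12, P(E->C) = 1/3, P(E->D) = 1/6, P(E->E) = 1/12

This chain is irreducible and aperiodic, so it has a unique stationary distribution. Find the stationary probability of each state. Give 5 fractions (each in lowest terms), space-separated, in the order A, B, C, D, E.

Answer: 4523/21592 3331/21592 4125/21592 2731/10796 4151/21592

Derivation:
The stationary distribution satisfies pi = pi * P, i.e.:
  pi_A = 1/3*pi_A + 1/4*pi_B + 1/12*pi_C + 1/12*pi_D + 1/3*pi_E
  pi_B = 1/12*pi_A + 1/6*pi_B + 1/6*pi_C + 1/4*pi_D + 1/12*pi_E
  pi_C = 1/12*pi_A + 1/3*pi_B + 1/12*pi_C + 1/6*pi_D + 1/3*pi_E
  pi_D = 1/4*pi_A + 1/6*pi_B + 5/12*pi_C + 1/4*pi_D + 1/6*pi_E
  pi_E = 1/4*pi_A + 1/12*pi_B + 1/4*pi_C + 1/4*pi_D + 1/12*pi_E
with normalization: pi_A + pi_B + pi_C + pi_D + pi_E = 1.

Using the first 4 balance equations plus normalization, the linear system A*pi = b is:
  [-2/3, 1/4, 1/12, 1/12, 1/3] . pi = 0
  [1/12, -5/6, 1/6, 1/4, 1/12] . pi = 0
  [1/12, 1/3, -11/12, 1/6, 1/3] . pi = 0
  [1/4, 1/6, 5/12, -3/4, 1/6] . pi = 0
  [1, 1, 1, 1, 1] . pi = 1

Solving yields:
  pi_A = 4523/21592
  pi_B = 3331/21592
  pi_C = 4125/21592
  pi_D = 2731/10796
  pi_E = 4151/21592

Verification (pi * P):
  4523/21592*1/3 + 3331/21592*1/4 + 4125/21592*1/12 + 2731/10796*1/12 + 4151/21592*1/3 = 4523/21592 = pi_A  (ok)
  4523/21592*1/12 + 3331/21592*1/6 + 4125/21592*1/6 + 2731/10796*1/4 + 4151/21592*1/12 = 3331/21592 = pi_B  (ok)
  4523/21592*1/12 + 3331/21592*1/3 + 4125/21592*1/12 + 2731/10796*1/6 + 4151/21592*1/3 = 4125/21592 = pi_C  (ok)
  4523/21592*1/4 + 3331/21592*1/6 + 4125/21592*5/12 + 2731/10796*1/4 + 4151/21592*1/6 = 2731/10796 = pi_D  (ok)
  4523/21592*1/4 + 3331/21592*1/12 + 4125/21592*1/4 + 2731/10796*1/4 + 4151/21592*1/12 = 4151/21592 = pi_E  (ok)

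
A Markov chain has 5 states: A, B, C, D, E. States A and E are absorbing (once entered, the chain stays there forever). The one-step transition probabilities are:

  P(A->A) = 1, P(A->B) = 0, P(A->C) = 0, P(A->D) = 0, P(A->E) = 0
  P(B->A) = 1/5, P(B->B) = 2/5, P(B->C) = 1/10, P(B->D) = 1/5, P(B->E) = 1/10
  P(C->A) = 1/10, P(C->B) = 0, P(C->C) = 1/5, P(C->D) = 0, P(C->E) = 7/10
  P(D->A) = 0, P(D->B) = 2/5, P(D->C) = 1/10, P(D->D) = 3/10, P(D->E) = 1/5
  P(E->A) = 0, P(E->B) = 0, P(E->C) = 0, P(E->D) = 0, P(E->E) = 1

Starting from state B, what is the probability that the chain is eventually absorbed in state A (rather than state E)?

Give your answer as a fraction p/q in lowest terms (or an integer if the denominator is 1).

Let a_i = P(absorbed in A | start in state i).
Boundary conditions: a_A = 1, a_E = 0.
For each transient state i, a_i = sum_j P(i->j) * a_j:
  a_B = 1/5*a_A + 2/5*a_B + 1/10*a_C + 1/5*a_D + 1/10*a_E
  a_C = 1/10*a_A + 0*a_B + 1/5*a_C + 0*a_D + 7/10*a_E
  a_D = 0*a_A + 2/5*a_B + 1/10*a_C + 3/10*a_D + 1/5*a_E

Substituting a_A = 1 and a_E = 0, rearrange to (I - Q) a = r where r[i] = P(i -> A):
  [3/5, -1/10, -1/5] . (a_B, a_C, a_D) = 1/5
  [0, 4/5, 0] . (a_B, a_C, a_D) = 1/10
  [-2/5, -1/10, 7/10] . (a_B, a_C, a_D) = 0

Solving yields:
  a_B = 121/272
  a_C = 1/8
  a_D = 37/136

Starting state is B, so the absorption probability is a_B = 121/272.

Answer: 121/272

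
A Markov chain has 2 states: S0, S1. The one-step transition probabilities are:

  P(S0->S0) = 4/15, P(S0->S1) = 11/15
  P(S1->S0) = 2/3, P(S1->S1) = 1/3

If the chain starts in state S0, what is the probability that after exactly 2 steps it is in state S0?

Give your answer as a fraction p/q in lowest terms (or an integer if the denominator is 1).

Answer: 14/25

Derivation:
Computing P^2 by repeated multiplication:
P^1 =
  S0: [4/15, 11/15]
  S1: [2/3, 1/3]
P^2 =
  S0: [14/25, 11/25]
  S1: [2/5, 3/5]

(P^2)[S0 -> S0] = 14/25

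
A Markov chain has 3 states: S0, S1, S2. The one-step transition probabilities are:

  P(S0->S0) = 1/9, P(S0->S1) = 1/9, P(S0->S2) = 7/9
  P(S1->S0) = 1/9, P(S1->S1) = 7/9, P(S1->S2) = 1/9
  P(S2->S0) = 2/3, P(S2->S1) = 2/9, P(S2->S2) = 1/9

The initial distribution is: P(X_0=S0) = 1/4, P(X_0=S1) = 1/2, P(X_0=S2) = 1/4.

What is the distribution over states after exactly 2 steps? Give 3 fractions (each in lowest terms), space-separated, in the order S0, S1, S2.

Propagating the distribution step by step (d_{t+1} = d_t * P):
d_0 = (S0=1/4, S1=1/2, S2=1/4)
  d_1[S0] = 1/4*1/9 + 1/2*1/9 + 1/4*2/3 = 1/4
  d_1[S1] = 1/4*1/9 + 1/2*7/9 + 1/4*2/9 = 17/36
  d_1[S2] = 1/4*7/9 + 1/2*1/9 + 1/4*1/9 = 5/18
d_1 = (S0=1/4, S1=17/36, S2=5/18)
  d_2[S0] = 1/4*1/9 + 17/36*1/9 + 5/18*2/3 = 43/162
  d_2[S1] = 1/4*1/9 + 17/36*7/9 + 5/18*2/9 = 37/81
  d_2[S2] = 1/4*7/9 + 17/36*1/9 + 5/18*1/9 = 5/18
d_2 = (S0=43/162, S1=37/81, S2=5/18)

Answer: 43/162 37/81 5/18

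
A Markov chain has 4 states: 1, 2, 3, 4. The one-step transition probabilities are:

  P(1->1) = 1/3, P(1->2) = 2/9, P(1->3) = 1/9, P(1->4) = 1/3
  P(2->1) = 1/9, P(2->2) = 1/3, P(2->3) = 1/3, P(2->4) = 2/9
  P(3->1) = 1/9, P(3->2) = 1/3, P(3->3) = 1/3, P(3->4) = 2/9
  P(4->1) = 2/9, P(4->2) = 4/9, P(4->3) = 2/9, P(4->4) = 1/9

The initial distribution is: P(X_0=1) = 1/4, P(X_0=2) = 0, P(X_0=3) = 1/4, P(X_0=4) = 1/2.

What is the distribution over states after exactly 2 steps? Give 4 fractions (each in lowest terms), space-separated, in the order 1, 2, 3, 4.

Propagating the distribution step by step (d_{t+1} = d_t * P):
d_0 = (1=1/4, 2=0, 3=1/4, 4=1/2)
  d_1[1] = 1/4*1/3 + 0*1/9 + 1/4*1/9 + 1/2*2/9 = 2/9
  d_1[2] = 1/4*2/9 + 0*1/3 + 1/4*1/3 + 1/2*4/9 = 13/36
  d_1[3] = 1/4*1/9 + 0*1/3 + 1/4*1/3 + 1/2*2/9 = 2/9
  d_1[4] = 1/4*1/3 + 0*2/9 + 1/4*2/9 + 1/2*1/9 = 7/36
d_1 = (1=2/9, 2=13/36, 3=2/9, 4=7/36)
  d_2[1] = 2/9*1/3 + 13/36*1/9 + 2/9*1/9 + 7/36*2/9 = 59/324
  d_2[2] = 2/9*2/9 + 13/36*1/3 + 2/9*1/3 + 7/36*4/9 = 107/324
  d_2[3] = 2/9*1/9 + 13/36*1/3 + 2/9*1/3 + 7/36*2/9 = 85/324
  d_2[4] = 2/9*1/3 + 13/36*2/9 + 2/9*2/9 + 7/36*1/9 = 73/324
d_2 = (1=59/324, 2=107/324, 3=85/324, 4=73/324)

Answer: 59/324 107/324 85/324 73/324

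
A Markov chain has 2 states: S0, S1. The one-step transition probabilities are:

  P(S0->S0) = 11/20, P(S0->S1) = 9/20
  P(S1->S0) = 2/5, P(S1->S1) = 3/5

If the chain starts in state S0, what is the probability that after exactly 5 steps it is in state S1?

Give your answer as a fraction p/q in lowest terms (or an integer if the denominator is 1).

Answer: 1693989/3200000

Derivation:
Computing P^5 by repeated multiplication:
P^1 =
  S0: [11/20, 9/20]
  S1: [2/5, 3/5]
P^2 =
  S0: [193/400, 207/400]
  S1: [23/50, 27/50]
P^3 =
  S0: [3779/8000, 4221/8000]
  S1: [469/1000, 531/1000]
P^4 =
  S0: [75337/160000, 84663/160000]
  S1: [9407/20000, 10593/20000]
P^5 =
  S0: [1506011/3200000, 1693989/3200000]
  S1: [188221/400000, 211779/400000]

(P^5)[S0 -> S1] = 1693989/3200000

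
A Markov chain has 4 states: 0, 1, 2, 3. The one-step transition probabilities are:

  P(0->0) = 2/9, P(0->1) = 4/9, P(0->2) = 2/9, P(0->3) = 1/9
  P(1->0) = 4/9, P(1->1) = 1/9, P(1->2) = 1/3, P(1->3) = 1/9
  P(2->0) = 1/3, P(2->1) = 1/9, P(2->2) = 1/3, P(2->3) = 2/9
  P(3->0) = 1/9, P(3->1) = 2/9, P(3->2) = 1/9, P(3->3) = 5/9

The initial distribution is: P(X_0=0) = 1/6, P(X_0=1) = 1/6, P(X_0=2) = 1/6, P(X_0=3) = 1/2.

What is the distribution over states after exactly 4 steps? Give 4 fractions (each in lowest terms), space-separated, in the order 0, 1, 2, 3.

Answer: 5318/19683 9019/39366 9637/39366 1679/6561

Derivation:
Propagating the distribution step by step (d_{t+1} = d_t * P):
d_0 = (0=1/6, 1=1/6, 2=1/6, 3=1/2)
  d_1[0] = 1/6*2/9 + 1/6*4/9 + 1/6*1/3 + 1/2*1/9 = 2/9
  d_1[1] = 1/6*4/9 + 1/6*1/9 + 1/6*1/9 + 1/2*2/9 = 2/9
  d_1[2] = 1/6*2/9 + 1/6*1/3 + 1/6*1/3 + 1/2*1/9 = 11/54
  d_1[3] = 1/6*1/9 + 1/6*1/9 + 1/6*2/9 + 1/2*5/9 = 19/54
d_1 = (0=2/9, 1=2/9, 2=11/54, 3=19/54)
  d_2[0] = 2/9*2/9 + 2/9*4/9 + 11/54*1/3 + 19/54*1/9 = 62/243
  d_2[1] = 2/9*4/9 + 2/9*1/9 + 11/54*1/9 + 19/54*2/9 = 109/486
  d_2[2] = 2/9*2/9 + 2/9*1/3 + 11/54*1/3 + 19/54*1/9 = 56/243
  d_2[3] = 2/9*1/9 + 2/9*1/9 + 11/54*2/9 + 19/54*5/9 = 47/162
d_2 = (0=62/243, 1=109/486, 2=56/243, 3=47/162)
  d_3[0] = 62/243*2/9 + 109/486*4/9 + 56/243*1/3 + 47/162*1/9 = 43/162
  d_3[1] = 62/243*4/9 + 109/486*1/9 + 56/243*1/9 + 47/162*2/9 = 37/162
  d_3[2] = 62/243*2/9 + 109/486*1/3 + 56/243*1/3 + 47/162*1/9 = 526/2187
  d_3[3] = 62/243*1/9 + 109/486*1/9 + 56/243*2/9 + 47/162*5/9 = 581/2187
d_3 = (0=43/162, 1=37/162, 2=526/2187, 3=581/2187)
  d_4[0] = 43/162*2/9 + 37/162*4/9 + 526/2187*1/3 + 581/2187*1/9 = 5318/19683
  d_4[1] = 43/162*4/9 + 37/162*1/9 + 526/2187*1/9 + 581/2187*2/9 = 9019/39366
  d_4[2] = 43/162*2/9 + 37/162*1/3 + 526/2187*1/3 + 581/2187*1/9 = 9637/39366
  d_4[3] = 43/162*1/9 + 37/162*1/9 + 526/2187*2/9 + 581/2187*5/9 = 1679/6561
d_4 = (0=5318/19683, 1=9019/39366, 2=9637/39366, 3=1679/6561)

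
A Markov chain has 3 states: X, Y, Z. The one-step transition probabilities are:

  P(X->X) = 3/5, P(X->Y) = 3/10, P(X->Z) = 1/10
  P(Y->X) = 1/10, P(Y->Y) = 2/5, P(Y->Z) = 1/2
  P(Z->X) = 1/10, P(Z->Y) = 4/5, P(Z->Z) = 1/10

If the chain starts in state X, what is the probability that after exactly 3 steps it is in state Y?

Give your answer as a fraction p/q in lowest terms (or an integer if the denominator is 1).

Computing P^3 by repeated multiplication:
P^1 =
  X: [3/5, 3/10, 1/10]
  Y: [1/10, 2/5, 1/2]
  Z: [1/10, 4/5, 1/10]
P^2 =
  X: [2/5, 19/50, 11/50]
  Y: [3/20, 59/100, 13/50]
  Z: [3/20, 43/100, 21/50]
P^3 =
  X: [3/10, 56/125, 63/250]
  Y: [7/40, 489/1000, 42/125]
  Z: [7/40, 553/1000, 34/125]

(P^3)[X -> Y] = 56/125

Answer: 56/125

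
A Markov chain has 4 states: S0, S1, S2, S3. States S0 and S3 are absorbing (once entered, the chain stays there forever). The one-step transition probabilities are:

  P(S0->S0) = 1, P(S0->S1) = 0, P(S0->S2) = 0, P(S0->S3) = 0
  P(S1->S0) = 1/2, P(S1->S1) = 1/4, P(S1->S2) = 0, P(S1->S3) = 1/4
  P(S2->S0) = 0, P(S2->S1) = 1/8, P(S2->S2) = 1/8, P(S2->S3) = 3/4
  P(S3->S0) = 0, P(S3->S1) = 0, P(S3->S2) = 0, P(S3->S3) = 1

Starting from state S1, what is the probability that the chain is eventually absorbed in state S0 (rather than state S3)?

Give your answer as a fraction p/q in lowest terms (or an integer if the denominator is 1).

Answer: 2/3

Derivation:
Let a_i = P(absorbed in S0 | start in state i).
Boundary conditions: a_S0 = 1, a_S3 = 0.
For each transient state i, a_i = sum_j P(i->j) * a_j:
  a_S1 = 1/2*a_S0 + 1/4*a_S1 + 0*a_S2 + 1/4*a_S3
  a_S2 = 0*a_S0 + 1/8*a_S1 + 1/8*a_S2 + 3/4*a_S3

Substituting a_S0 = 1 and a_S3 = 0, rearrange to (I - Q) a = r where r[i] = P(i -> S0):
  [3/4, 0] . (a_S1, a_S2) = 1/2
  [-1/8, 7/8] . (a_S1, a_S2) = 0

Solving yields:
  a_S1 = 2/3
  a_S2 = 2/21

Starting state is S1, so the absorption probability is a_S1 = 2/3.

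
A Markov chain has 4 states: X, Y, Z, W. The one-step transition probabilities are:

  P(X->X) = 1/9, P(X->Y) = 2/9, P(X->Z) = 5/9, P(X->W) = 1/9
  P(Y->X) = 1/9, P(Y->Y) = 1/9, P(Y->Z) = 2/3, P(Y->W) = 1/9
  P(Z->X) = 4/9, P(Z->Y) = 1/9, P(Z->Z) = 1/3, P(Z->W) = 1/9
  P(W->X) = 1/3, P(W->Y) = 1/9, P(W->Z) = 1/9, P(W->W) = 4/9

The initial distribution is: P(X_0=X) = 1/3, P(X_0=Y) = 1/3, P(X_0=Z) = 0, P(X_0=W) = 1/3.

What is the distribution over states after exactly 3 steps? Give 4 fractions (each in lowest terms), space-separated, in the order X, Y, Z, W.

Answer: 202/729 106/729 295/729 14/81

Derivation:
Propagating the distribution step by step (d_{t+1} = d_t * P):
d_0 = (X=1/3, Y=1/3, Z=0, W=1/3)
  d_1[X] = 1/3*1/9 + 1/3*1/9 + 0*4/9 + 1/3*1/3 = 5/27
  d_1[Y] = 1/3*2/9 + 1/3*1/9 + 0*1/9 + 1/3*1/9 = 4/27
  d_1[Z] = 1/3*5/9 + 1/3*2/3 + 0*1/3 + 1/3*1/9 = 4/9
  d_1[W] = 1/3*1/9 + 1/3*1/9 + 0*1/9 + 1/3*4/9 = 2/9
d_1 = (X=5/27, Y=4/27, Z=4/9, W=2/9)
  d_2[X] = 5/27*1/9 + 4/27*1/9 + 4/9*4/9 + 2/9*1/3 = 25/81
  d_2[Y] = 5/27*2/9 + 4/27*1/9 + 4/9*1/9 + 2/9*1/9 = 32/243
  d_2[Z] = 5/27*5/9 + 4/27*2/3 + 4/9*1/3 + 2/9*1/9 = 91/243
  d_2[W] = 5/27*1/9 + 4/27*1/9 + 4/9*1/9 + 2/9*4/9 = 5/27
d_2 = (X=25/81, Y=32/243, Z=91/243, W=5/27)
  d_3[X] = 25/81*1/9 + 32/243*1/9 + 91/243*4/9 + 5/27*1/3 = 202/729
  d_3[Y] = 25/81*2/9 + 32/243*1/9 + 91/243*1/9 + 5/27*1/9 = 106/729
  d_3[Z] = 25/81*5/9 + 32/243*2/3 + 91/243*1/3 + 5/27*1/9 = 295/729
  d_3[W] = 25/81*1/9 + 32/243*1/9 + 91/243*1/9 + 5/27*4/9 = 14/81
d_3 = (X=202/729, Y=106/729, Z=295/729, W=14/81)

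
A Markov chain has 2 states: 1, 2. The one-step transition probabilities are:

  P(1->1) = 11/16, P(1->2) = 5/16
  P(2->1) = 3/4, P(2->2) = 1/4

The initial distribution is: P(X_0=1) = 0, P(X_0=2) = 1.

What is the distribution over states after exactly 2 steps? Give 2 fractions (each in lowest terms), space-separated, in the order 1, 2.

Answer: 45/64 19/64

Derivation:
Propagating the distribution step by step (d_{t+1} = d_t * P):
d_0 = (1=0, 2=1)
  d_1[1] = 0*11/16 + 1*3/4 = 3/4
  d_1[2] = 0*5/16 + 1*1/4 = 1/4
d_1 = (1=3/4, 2=1/4)
  d_2[1] = 3/4*11/16 + 1/4*3/4 = 45/64
  d_2[2] = 3/4*5/16 + 1/4*1/4 = 19/64
d_2 = (1=45/64, 2=19/64)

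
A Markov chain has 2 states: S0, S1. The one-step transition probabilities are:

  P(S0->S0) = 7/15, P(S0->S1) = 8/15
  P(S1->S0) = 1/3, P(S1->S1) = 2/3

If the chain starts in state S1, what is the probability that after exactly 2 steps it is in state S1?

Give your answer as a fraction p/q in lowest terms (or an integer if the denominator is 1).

Computing P^2 by repeated multiplication:
P^1 =
  S0: [7/15, 8/15]
  S1: [1/3, 2/3]
P^2 =
  S0: [89/225, 136/225]
  S1: [17/45, 28/45]

(P^2)[S1 -> S1] = 28/45

Answer: 28/45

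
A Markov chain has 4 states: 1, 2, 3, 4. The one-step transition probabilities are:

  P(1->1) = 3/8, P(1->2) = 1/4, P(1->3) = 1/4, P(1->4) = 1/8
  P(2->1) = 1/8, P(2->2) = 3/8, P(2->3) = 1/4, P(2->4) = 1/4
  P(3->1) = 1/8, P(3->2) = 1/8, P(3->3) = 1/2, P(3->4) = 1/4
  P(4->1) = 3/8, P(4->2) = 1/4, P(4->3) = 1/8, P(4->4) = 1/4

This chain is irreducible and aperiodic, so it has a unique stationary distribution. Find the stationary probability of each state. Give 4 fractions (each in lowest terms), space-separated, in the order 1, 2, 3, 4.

Answer: 6/25 73/300 89/300 11/50

Derivation:
The stationary distribution satisfies pi = pi * P, i.e.:
  pi_1 = 3/8*pi_1 + 1/8*pi_2 + 1/8*pi_3 + 3/8*pi_4
  pi_2 = 1/4*pi_1 + 3/8*pi_2 + 1/8*pi_3 + 1/4*pi_4
  pi_3 = 1/4*pi_1 + 1/4*pi_2 + 1/2*pi_3 + 1/8*pi_4
  pi_4 = 1/8*pi_1 + 1/4*pi_2 + 1/4*pi_3 + 1/4*pi_4
with normalization: pi_1 + pi_2 + pi_3 + pi_4 = 1.

Using the first 3 balance equations plus normalization, the linear system A*pi = b is:
  [-5/8, 1/8, 1/8, 3/8] . pi = 0
  [1/4, -5/8, 1/8, 1/4] . pi = 0
  [1/4, 1/4, -1/2, 1/8] . pi = 0
  [1, 1, 1, 1] . pi = 1

Solving yields:
  pi_1 = 6/25
  pi_2 = 73/300
  pi_3 = 89/300
  pi_4 = 11/50

Verification (pi * P):
  6/25*3/8 + 73/300*1/8 + 89/300*1/8 + 11/50*3/8 = 6/25 = pi_1  (ok)
  6/25*1/4 + 73/300*3/8 + 89/300*1/8 + 11/50*1/4 = 73/300 = pi_2  (ok)
  6/25*1/4 + 73/300*1/4 + 89/300*1/2 + 11/50*1/8 = 89/300 = pi_3  (ok)
  6/25*1/8 + 73/300*1/4 + 89/300*1/4 + 11/50*1/4 = 11/50 = pi_4  (ok)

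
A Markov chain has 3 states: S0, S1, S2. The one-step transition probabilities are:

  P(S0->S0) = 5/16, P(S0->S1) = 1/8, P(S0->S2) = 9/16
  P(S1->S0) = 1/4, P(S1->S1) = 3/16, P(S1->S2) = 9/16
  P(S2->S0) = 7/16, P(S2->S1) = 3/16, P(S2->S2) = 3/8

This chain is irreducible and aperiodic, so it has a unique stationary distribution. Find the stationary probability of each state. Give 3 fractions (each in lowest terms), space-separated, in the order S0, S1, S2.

Answer: 103/285 47/285 9/19

Derivation:
The stationary distribution satisfies pi = pi * P, i.e.:
  pi_S0 = 5/16*pi_S0 + 1/4*pi_S1 + 7/16*pi_S2
  pi_S1 = 1/8*pi_S0 + 3/16*pi_S1 + 3/16*pi_S2
  pi_S2 = 9/16*pi_S0 + 9/16*pi_S1 + 3/8*pi_S2
with normalization: pi_S0 + pi_S1 + pi_S2 = 1.

Using the first 2 balance equations plus normalization, the linear system A*pi = b is:
  [-11/16, 1/4, 7/16] . pi = 0
  [1/8, -13/16, 3/16] . pi = 0
  [1, 1, 1] . pi = 1

Solving yields:
  pi_S0 = 103/285
  pi_S1 = 47/285
  pi_S2 = 9/19

Verification (pi * P):
  103/285*5/16 + 47/285*1/4 + 9/19*7/16 = 103/285 = pi_S0  (ok)
  103/285*1/8 + 47/285*3/16 + 9/19*3/16 = 47/285 = pi_S1  (ok)
  103/285*9/16 + 47/285*9/16 + 9/19*3/8 = 9/19 = pi_S2  (ok)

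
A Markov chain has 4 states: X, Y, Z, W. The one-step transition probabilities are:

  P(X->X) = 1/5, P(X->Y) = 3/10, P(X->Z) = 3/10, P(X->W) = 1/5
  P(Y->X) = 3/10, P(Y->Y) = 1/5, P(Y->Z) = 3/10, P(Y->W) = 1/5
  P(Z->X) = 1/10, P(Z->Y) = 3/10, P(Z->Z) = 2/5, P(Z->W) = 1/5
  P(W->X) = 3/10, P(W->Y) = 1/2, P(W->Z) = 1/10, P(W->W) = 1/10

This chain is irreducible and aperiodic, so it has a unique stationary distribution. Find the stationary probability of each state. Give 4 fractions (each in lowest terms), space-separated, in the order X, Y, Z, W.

Answer: 239/1089 37/121 29/99 2/11

Derivation:
The stationary distribution satisfies pi = pi * P, i.e.:
  pi_X = 1/5*pi_X + 3/10*pi_Y + 1/10*pi_Z + 3/10*pi_W
  pi_Y = 3/10*pi_X + 1/5*pi_Y + 3/10*pi_Z + 1/2*pi_W
  pi_Z = 3/10*pi_X + 3/10*pi_Y + 2/5*pi_Z + 1/10*pi_W
  pi_W = 1/5*pi_X + 1/5*pi_Y + 1/5*pi_Z + 1/10*pi_W
with normalization: pi_X + pi_Y + pi_Z + pi_W = 1.

Using the first 3 balance equations plus normalization, the linear system A*pi = b is:
  [-4/5, 3/10, 1/10, 3/10] . pi = 0
  [3/10, -4/5, 3/10, 1/2] . pi = 0
  [3/10, 3/10, -3/5, 1/10] . pi = 0
  [1, 1, 1, 1] . pi = 1

Solving yields:
  pi_X = 239/1089
  pi_Y = 37/121
  pi_Z = 29/99
  pi_W = 2/11

Verification (pi * P):
  239/1089*1/5 + 37/121*3/10 + 29/99*1/10 + 2/11*3/10 = 239/1089 = pi_X  (ok)
  239/1089*3/10 + 37/121*1/5 + 29/99*3/10 + 2/11*1/2 = 37/121 = pi_Y  (ok)
  239/1089*3/10 + 37/121*3/10 + 29/99*2/5 + 2/11*1/10 = 29/99 = pi_Z  (ok)
  239/1089*1/5 + 37/121*1/5 + 29/99*1/5 + 2/11*1/10 = 2/11 = pi_W  (ok)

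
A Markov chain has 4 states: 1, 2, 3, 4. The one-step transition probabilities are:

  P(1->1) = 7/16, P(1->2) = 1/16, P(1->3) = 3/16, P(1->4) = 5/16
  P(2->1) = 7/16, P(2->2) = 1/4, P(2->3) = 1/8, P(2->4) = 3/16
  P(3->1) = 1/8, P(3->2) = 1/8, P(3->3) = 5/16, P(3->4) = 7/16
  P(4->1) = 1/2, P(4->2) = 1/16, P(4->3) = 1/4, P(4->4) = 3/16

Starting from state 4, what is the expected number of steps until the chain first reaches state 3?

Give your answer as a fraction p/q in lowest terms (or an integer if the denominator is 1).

Answer: 3536/747

Derivation:
Let h_i = expected steps to first reach 3 from state i.
Boundary: h_3 = 0.
First-step equations for the other states:
  h_1 = 1 + 7/16*h_1 + 1/16*h_2 + 3/16*h_3 + 5/16*h_4
  h_2 = 1 + 7/16*h_1 + 1/4*h_2 + 1/8*h_3 + 3/16*h_4
  h_4 = 1 + 1/2*h_1 + 1/16*h_2 + 1/4*h_3 + 3/16*h_4

Substituting h_3 = 0 and rearranging gives the linear system (I - Q) h = 1:
  [9/16, -1/16, -5/16] . (h_1, h_2, h_4) = 1
  [-7/16, 3/4, -3/16] . (h_1, h_2, h_4) = 1
  [-1/2, -1/16, 13/16] . (h_1, h_2, h_4) = 1

Solving yields:
  h_1 = 416/83
  h_2 = 4064/747
  h_4 = 3536/747

Starting state is 4, so the expected hitting time is h_4 = 3536/747.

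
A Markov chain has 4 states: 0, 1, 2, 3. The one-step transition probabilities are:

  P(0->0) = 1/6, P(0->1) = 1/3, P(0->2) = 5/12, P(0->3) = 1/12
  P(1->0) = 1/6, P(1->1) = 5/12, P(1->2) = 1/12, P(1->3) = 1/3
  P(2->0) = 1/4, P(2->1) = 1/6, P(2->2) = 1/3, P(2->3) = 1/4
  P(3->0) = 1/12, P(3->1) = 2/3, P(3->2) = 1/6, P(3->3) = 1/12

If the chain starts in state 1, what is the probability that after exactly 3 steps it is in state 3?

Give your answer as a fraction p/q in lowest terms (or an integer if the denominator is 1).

Answer: 133/576

Derivation:
Computing P^3 by repeated multiplication:
P^1 =
  0: [1/6, 1/3, 5/12, 1/12]
  1: [1/6, 5/12, 1/12, 1/3]
  2: [1/4, 1/6, 1/3, 1/4]
  3: [1/12, 2/3, 1/6, 1/12]
P^2 =
  0: [7/36, 23/72, 1/4, 17/72]
  1: [7/48, 67/144, 3/16, 29/144]
  2: [25/144, 3/8, 13/48, 13/72]
  3: [25/144, 7/18, 23/144, 5/18]
P^3 =
  0: [145/864, 343/864, 199/864, 59/288]
  1: [143/864, 235/576, 169/864, 133/576]
  2: [301/1728, 41/108, 43/192, 2/9]
  3: [271/1728, 373/864, 353/1728, 179/864]

(P^3)[1 -> 3] = 133/576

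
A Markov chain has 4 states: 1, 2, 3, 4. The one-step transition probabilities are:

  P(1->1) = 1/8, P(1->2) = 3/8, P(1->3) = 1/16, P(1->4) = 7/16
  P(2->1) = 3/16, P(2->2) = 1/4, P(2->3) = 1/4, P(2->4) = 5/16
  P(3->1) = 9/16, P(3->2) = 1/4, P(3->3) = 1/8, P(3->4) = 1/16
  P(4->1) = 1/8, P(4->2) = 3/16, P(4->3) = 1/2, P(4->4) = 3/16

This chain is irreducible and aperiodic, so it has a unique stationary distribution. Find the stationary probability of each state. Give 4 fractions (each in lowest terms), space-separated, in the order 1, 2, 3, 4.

The stationary distribution satisfies pi = pi * P, i.e.:
  pi_1 = 1/8*pi_1 + 3/16*pi_2 + 9/16*pi_3 + 1/8*pi_4
  pi_2 = 3/8*pi_1 + 1/4*pi_2 + 1/4*pi_3 + 3/16*pi_4
  pi_3 = 1/16*pi_1 + 1/4*pi_2 + 1/8*pi_3 + 1/2*pi_4
  pi_4 = 7/16*pi_1 + 5/16*pi_2 + 1/16*pi_3 + 3/16*pi_4
with normalization: pi_1 + pi_2 + pi_3 + pi_4 = 1.

Using the first 3 balance equations plus normalization, the linear system A*pi = b is:
  [-7/8, 3/16, 9/16, 1/8] . pi = 0
  [3/8, -3/4, 1/4, 3/16] . pi = 0
  [1/16, 1/4, -7/8, 1/2] . pi = 0
  [1, 1, 1, 1] . pi = 1

Solving yields:
  pi_1 = 107/436
  pi_2 = 231/872
  pi_3 = 207/872
  pi_4 = 55/218

Verification (pi * P):
  107/436*1/8 + 231/872*3/16 + 207/872*9/16 + 55/218*1/8 = 107/436 = pi_1  (ok)
  107/436*3/8 + 231/872*1/4 + 207/872*1/4 + 55/218*3/16 = 231/872 = pi_2  (ok)
  107/436*1/16 + 231/872*1/4 + 207/872*1/8 + 55/218*1/2 = 207/872 = pi_3  (ok)
  107/436*7/16 + 231/872*5/16 + 207/872*1/16 + 55/218*3/16 = 55/218 = pi_4  (ok)

Answer: 107/436 231/872 207/872 55/218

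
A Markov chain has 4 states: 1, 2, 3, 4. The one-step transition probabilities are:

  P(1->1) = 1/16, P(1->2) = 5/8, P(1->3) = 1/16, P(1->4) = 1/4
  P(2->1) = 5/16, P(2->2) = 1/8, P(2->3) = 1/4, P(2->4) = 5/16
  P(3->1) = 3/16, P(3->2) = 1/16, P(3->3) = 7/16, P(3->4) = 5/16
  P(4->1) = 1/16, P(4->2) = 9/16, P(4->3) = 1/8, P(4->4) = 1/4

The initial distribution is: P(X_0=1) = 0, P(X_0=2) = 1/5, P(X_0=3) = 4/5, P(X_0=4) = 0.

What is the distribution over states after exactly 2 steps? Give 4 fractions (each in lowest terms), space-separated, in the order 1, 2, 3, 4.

Answer: 21/160 439/1280 63/256 179/640

Derivation:
Propagating the distribution step by step (d_{t+1} = d_t * P):
d_0 = (1=0, 2=1/5, 3=4/5, 4=0)
  d_1[1] = 0*1/16 + 1/5*5/16 + 4/5*3/16 + 0*1/16 = 17/80
  d_1[2] = 0*5/8 + 1/5*1/8 + 4/5*1/16 + 0*9/16 = 3/40
  d_1[3] = 0*1/16 + 1/5*1/4 + 4/5*7/16 + 0*1/8 = 2/5
  d_1[4] = 0*1/4 + 1/5*5/16 + 4/5*5/16 + 0*1/4 = 5/16
d_1 = (1=17/80, 2=3/40, 3=2/5, 4=5/16)
  d_2[1] = 17/80*1/16 + 3/40*5/16 + 2/5*3/16 + 5/16*1/16 = 21/160
  d_2[2] = 17/80*5/8 + 3/40*1/8 + 2/5*1/16 + 5/16*9/16 = 439/1280
  d_2[3] = 17/80*1/16 + 3/40*1/4 + 2/5*7/16 + 5/16*1/8 = 63/256
  d_2[4] = 17/80*1/4 + 3/40*5/16 + 2/5*5/16 + 5/16*1/4 = 179/640
d_2 = (1=21/160, 2=439/1280, 3=63/256, 4=179/640)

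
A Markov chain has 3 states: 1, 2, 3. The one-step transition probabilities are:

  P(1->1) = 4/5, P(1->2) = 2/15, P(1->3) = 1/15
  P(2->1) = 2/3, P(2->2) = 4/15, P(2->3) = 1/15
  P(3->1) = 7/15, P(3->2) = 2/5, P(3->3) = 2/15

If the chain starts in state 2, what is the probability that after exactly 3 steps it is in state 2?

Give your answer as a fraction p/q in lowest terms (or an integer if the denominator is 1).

Answer: 598/3375

Derivation:
Computing P^3 by repeated multiplication:
P^1 =
  1: [4/5, 2/15, 1/15]
  2: [2/3, 4/15, 1/15]
  3: [7/15, 2/5, 2/15]
P^2 =
  1: [19/25, 38/225, 16/225]
  2: [167/225, 14/75, 16/225]
  3: [158/225, 2/9, 17/225]
P^3 =
  1: [848/1125, 118/675, 241/3375]
  2: [2536/3375, 598/3375, 241/3375]
  3: [503/675, 206/1125, 242/3375]

(P^3)[2 -> 2] = 598/3375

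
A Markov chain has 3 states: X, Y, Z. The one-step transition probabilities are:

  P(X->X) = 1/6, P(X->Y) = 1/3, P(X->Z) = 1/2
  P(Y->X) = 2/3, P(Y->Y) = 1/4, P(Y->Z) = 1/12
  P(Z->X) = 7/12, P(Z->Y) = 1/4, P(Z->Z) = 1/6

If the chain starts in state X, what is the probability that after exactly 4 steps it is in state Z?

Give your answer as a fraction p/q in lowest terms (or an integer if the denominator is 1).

Computing P^4 by repeated multiplication:
P^1 =
  X: [1/6, 1/3, 1/2]
  Y: [2/3, 1/4, 1/12]
  Z: [7/12, 1/4, 1/6]
P^2 =
  X: [13/24, 19/72, 7/36]
  Y: [47/144, 11/36, 53/144]
  Z: [13/36, 43/144, 49/144]
P^3 =
  X: [41/108, 85/288, 281/864]
  Y: [817/1728, 479/1728, 1/4]
  Z: [791/1728, 121/432, 151/576]
P^4 =
  X: [4663/10368, 365/1296, 2785/10368]
  Y: [1415/3456, 6001/20736, 6245/20736]
  Z: [2875/6912, 5975/20736, 767/2592]

(P^4)[X -> Z] = 2785/10368

Answer: 2785/10368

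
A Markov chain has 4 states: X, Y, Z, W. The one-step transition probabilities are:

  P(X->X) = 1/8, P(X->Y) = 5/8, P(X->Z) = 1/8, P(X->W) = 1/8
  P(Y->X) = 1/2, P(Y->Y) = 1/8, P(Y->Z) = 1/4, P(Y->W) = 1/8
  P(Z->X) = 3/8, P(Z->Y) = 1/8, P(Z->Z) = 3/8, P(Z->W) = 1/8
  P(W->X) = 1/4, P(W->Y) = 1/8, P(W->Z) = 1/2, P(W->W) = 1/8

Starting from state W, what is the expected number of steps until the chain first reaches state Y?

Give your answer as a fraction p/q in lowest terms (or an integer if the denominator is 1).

Let h_i = expected steps to first reach Y from state i.
Boundary: h_Y = 0.
First-step equations for the other states:
  h_X = 1 + 1/8*h_X + 5/8*h_Y + 1/8*h_Z + 1/8*h_W
  h_Z = 1 + 3/8*h_X + 1/8*h_Y + 3/8*h_Z + 1/8*h_W
  h_W = 1 + 1/4*h_X + 1/8*h_Y + 1/2*h_Z + 1/8*h_W

Substituting h_Y = 0 and rearranging gives the linear system (I - Q) h = 1:
  [7/8, -1/8, -1/8] . (h_X, h_Z, h_W) = 1
  [-3/8, 5/8, -1/8] . (h_X, h_Z, h_W) = 1
  [-1/4, -1/2, 7/8] . (h_X, h_Z, h_W) = 1

Solving yields:
  h_X = 96/43
  h_Z = 160/43
  h_W = 168/43

Starting state is W, so the expected hitting time is h_W = 168/43.

Answer: 168/43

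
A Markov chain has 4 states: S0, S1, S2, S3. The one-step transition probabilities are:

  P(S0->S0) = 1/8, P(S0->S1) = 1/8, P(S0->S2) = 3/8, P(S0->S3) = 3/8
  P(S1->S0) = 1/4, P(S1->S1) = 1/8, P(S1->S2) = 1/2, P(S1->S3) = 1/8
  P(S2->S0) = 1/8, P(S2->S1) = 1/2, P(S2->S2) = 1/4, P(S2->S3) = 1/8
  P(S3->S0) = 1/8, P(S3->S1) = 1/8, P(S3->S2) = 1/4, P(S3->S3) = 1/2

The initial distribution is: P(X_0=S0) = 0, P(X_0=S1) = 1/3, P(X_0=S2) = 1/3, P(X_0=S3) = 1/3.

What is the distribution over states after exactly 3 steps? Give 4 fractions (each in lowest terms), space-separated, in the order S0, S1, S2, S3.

Answer: 5/32 1/4 85/256 67/256

Derivation:
Propagating the distribution step by step (d_{t+1} = d_t * P):
d_0 = (S0=0, S1=1/3, S2=1/3, S3=1/3)
  d_1[S0] = 0*1/8 + 1/3*1/4 + 1/3*1/8 + 1/3*1/8 = 1/6
  d_1[S1] = 0*1/8 + 1/3*1/8 + 1/3*1/2 + 1/3*1/8 = 1/4
  d_1[S2] = 0*3/8 + 1/3*1/2 + 1/3*1/4 + 1/3*1/4 = 1/3
  d_1[S3] = 0*3/8 + 1/3*1/8 + 1/3*1/8 + 1/3*1/2 = 1/4
d_1 = (S0=1/6, S1=1/4, S2=1/3, S3=1/4)
  d_2[S0] = 1/6*1/8 + 1/4*1/4 + 1/3*1/8 + 1/4*1/8 = 5/32
  d_2[S1] = 1/6*1/8 + 1/4*1/8 + 1/3*1/2 + 1/4*1/8 = 1/4
  d_2[S2] = 1/6*3/8 + 1/4*1/2 + 1/3*1/4 + 1/4*1/4 = 1/3
  d_2[S3] = 1/6*3/8 + 1/4*1/8 + 1/3*1/8 + 1/4*1/2 = 25/96
d_2 = (S0=5/32, S1=1/4, S2=1/3, S3=25/96)
  d_3[S0] = 5/32*1/8 + 1/4*1/4 + 1/3*1/8 + 25/96*1/8 = 5/32
  d_3[S1] = 5/32*1/8 + 1/4*1/8 + 1/3*1/2 + 25/96*1/8 = 1/4
  d_3[S2] = 5/32*3/8 + 1/4*1/2 + 1/3*1/4 + 25/96*1/4 = 85/256
  d_3[S3] = 5/32*3/8 + 1/4*1/8 + 1/3*1/8 + 25/96*1/2 = 67/256
d_3 = (S0=5/32, S1=1/4, S2=85/256, S3=67/256)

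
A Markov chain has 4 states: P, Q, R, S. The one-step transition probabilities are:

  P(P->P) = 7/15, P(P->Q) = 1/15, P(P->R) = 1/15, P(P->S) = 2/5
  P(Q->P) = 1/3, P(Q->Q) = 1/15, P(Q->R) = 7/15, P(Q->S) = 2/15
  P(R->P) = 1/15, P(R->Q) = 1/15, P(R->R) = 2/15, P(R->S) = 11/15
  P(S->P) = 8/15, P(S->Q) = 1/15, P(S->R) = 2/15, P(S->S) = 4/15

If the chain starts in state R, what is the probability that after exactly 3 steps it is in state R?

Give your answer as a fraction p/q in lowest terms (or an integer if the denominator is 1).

Computing P^3 by repeated multiplication:
P^1 =
  P: [7/15, 1/15, 1/15, 2/5]
  Q: [1/3, 1/15, 7/15, 2/15]
  R: [1/15, 1/15, 2/15, 11/15]
  S: [8/15, 1/15, 2/15, 4/15]
P^2 =
  P: [103/225, 1/15, 28/225, 79/225]
  Q: [7/25, 1/15, 2/15, 13/25]
  R: [34/75, 1/15, 34/225, 74/225]
  S: [19/45, 1/15, 3/25, 88/225]
P^3 =
  P: [1456/3375, 1/15, 422/3375, 424/1125]
  Q: [494/1125, 1/15, 154/1125, 134/375]
  R: [283/675, 1/15, 47/375, 1312/3375]
  S: [1471/3375, 1/15, 86/675, 1249/3375]

(P^3)[R -> R] = 47/375

Answer: 47/375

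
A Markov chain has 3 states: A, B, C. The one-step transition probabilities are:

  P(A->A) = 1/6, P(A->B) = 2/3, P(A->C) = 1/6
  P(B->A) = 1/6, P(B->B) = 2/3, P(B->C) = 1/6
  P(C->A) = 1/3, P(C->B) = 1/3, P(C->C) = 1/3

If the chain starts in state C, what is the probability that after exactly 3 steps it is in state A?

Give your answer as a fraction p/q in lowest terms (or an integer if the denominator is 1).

Computing P^3 by repeated multiplication:
P^1 =
  A: [1/6, 2/3, 1/6]
  B: [1/6, 2/3, 1/6]
  C: [1/3, 1/3, 1/3]
P^2 =
  A: [7/36, 11/18, 7/36]
  B: [7/36, 11/18, 7/36]
  C: [2/9, 5/9, 2/9]
P^3 =
  A: [43/216, 65/108, 43/216]
  B: [43/216, 65/108, 43/216]
  C: [11/54, 16/27, 11/54]

(P^3)[C -> A] = 11/54

Answer: 11/54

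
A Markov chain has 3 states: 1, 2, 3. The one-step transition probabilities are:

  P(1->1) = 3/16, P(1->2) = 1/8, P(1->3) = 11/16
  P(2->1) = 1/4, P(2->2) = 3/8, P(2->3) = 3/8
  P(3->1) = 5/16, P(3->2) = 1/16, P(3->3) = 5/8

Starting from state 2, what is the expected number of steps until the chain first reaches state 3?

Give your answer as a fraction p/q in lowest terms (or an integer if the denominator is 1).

Let h_i = expected steps to first reach 3 from state i.
Boundary: h_3 = 0.
First-step equations for the other states:
  h_1 = 1 + 3/16*h_1 + 1/8*h_2 + 11/16*h_3
  h_2 = 1 + 1/4*h_1 + 3/8*h_2 + 3/8*h_3

Substituting h_3 = 0 and rearranging gives the linear system (I - Q) h = 1:
  [13/16, -1/8] . (h_1, h_2) = 1
  [-1/4, 5/8] . (h_1, h_2) = 1

Solving yields:
  h_1 = 96/61
  h_2 = 136/61

Starting state is 2, so the expected hitting time is h_2 = 136/61.

Answer: 136/61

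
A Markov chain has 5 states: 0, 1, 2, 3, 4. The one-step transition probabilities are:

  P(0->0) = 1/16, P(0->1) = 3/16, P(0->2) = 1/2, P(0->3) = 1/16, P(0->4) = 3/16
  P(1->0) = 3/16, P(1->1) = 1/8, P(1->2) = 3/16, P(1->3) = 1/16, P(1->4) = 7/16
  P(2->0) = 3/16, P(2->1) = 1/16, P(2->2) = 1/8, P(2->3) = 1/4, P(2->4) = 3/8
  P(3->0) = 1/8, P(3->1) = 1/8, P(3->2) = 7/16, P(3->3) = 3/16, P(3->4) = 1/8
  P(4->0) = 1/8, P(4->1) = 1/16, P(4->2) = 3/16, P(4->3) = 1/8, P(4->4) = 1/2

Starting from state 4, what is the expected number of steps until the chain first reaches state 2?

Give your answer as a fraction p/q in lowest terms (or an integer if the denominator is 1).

Answer: 1271/325

Derivation:
Let h_i = expected steps to first reach 2 from state i.
Boundary: h_2 = 0.
First-step equations for the other states:
  h_0 = 1 + 1/16*h_0 + 3/16*h_1 + 1/2*h_2 + 1/16*h_3 + 3/16*h_4
  h_1 = 1 + 3/16*h_0 + 1/8*h_1 + 3/16*h_2 + 1/16*h_3 + 7/16*h_4
  h_3 = 1 + 1/8*h_0 + 1/8*h_1 + 7/16*h_2 + 3/16*h_3 + 1/8*h_4
  h_4 = 1 + 1/8*h_0 + 1/16*h_1 + 3/16*h_2 + 1/8*h_3 + 1/2*h_4

Substituting h_2 = 0 and rearranging gives the linear system (I - Q) h = 1:
  [15/16, -3/16, -1/16, -3/16] . (h_0, h_1, h_3, h_4) = 1
  [-3/16, 7/8, -1/16, -7/16] . (h_0, h_1, h_3, h_4) = 1
  [-1/8, -1/8, 13/16, -1/8] . (h_0, h_1, h_3, h_4) = 1
  [-1/8, -1/16, -1/8, 1/2] . (h_0, h_1, h_3, h_4) = 1

Solving yields:
  h_0 = 917/325
  h_1 = 254/65
  h_3 = 932/325
  h_4 = 1271/325

Starting state is 4, so the expected hitting time is h_4 = 1271/325.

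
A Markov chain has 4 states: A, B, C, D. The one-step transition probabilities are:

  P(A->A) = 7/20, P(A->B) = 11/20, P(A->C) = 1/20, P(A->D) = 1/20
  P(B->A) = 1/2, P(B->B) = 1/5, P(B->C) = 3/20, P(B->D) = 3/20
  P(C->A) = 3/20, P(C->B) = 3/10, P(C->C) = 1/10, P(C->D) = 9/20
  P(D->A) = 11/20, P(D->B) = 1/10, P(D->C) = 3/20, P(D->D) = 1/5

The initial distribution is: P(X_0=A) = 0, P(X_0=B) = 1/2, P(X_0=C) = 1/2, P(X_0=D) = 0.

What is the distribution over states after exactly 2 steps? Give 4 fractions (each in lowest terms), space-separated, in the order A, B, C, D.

Answer: 169/400 237/800 89/800 17/100

Derivation:
Propagating the distribution step by step (d_{t+1} = d_t * P):
d_0 = (A=0, B=1/2, C=1/2, D=0)
  d_1[A] = 0*7/20 + 1/2*1/2 + 1/2*3/20 + 0*11/20 = 13/40
  d_1[B] = 0*11/20 + 1/2*1/5 + 1/2*3/10 + 0*1/10 = 1/4
  d_1[C] = 0*1/20 + 1/2*3/20 + 1/2*1/10 + 0*3/20 = 1/8
  d_1[D] = 0*1/20 + 1/2*3/20 + 1/2*9/20 + 0*1/5 = 3/10
d_1 = (A=13/40, B=1/4, C=1/8, D=3/10)
  d_2[A] = 13/40*7/20 + 1/4*1/2 + 1/8*3/20 + 3/10*11/20 = 169/400
  d_2[B] = 13/40*11/20 + 1/4*1/5 + 1/8*3/10 + 3/10*1/10 = 237/800
  d_2[C] = 13/40*1/20 + 1/4*3/20 + 1/8*1/10 + 3/10*3/20 = 89/800
  d_2[D] = 13/40*1/20 + 1/4*3/20 + 1/8*9/20 + 3/10*1/5 = 17/100
d_2 = (A=169/400, B=237/800, C=89/800, D=17/100)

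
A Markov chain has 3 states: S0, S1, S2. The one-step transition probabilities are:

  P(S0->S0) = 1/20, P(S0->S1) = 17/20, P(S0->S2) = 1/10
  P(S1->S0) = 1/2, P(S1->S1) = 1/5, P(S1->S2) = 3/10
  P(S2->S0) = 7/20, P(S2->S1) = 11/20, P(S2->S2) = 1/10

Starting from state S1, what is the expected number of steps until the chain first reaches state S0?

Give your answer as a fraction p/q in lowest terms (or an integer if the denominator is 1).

Let h_i = expected steps to first reach S0 from state i.
Boundary: h_S0 = 0.
First-step equations for the other states:
  h_S1 = 1 + 1/2*h_S0 + 1/5*h_S1 + 3/10*h_S2
  h_S2 = 1 + 7/20*h_S0 + 11/20*h_S1 + 1/10*h_S2

Substituting h_S0 = 0 and rearranging gives the linear system (I - Q) h = 1:
  [4/5, -3/10] . (h_S1, h_S2) = 1
  [-11/20, 9/10] . (h_S1, h_S2) = 1

Solving yields:
  h_S1 = 80/37
  h_S2 = 90/37

Starting state is S1, so the expected hitting time is h_S1 = 80/37.

Answer: 80/37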